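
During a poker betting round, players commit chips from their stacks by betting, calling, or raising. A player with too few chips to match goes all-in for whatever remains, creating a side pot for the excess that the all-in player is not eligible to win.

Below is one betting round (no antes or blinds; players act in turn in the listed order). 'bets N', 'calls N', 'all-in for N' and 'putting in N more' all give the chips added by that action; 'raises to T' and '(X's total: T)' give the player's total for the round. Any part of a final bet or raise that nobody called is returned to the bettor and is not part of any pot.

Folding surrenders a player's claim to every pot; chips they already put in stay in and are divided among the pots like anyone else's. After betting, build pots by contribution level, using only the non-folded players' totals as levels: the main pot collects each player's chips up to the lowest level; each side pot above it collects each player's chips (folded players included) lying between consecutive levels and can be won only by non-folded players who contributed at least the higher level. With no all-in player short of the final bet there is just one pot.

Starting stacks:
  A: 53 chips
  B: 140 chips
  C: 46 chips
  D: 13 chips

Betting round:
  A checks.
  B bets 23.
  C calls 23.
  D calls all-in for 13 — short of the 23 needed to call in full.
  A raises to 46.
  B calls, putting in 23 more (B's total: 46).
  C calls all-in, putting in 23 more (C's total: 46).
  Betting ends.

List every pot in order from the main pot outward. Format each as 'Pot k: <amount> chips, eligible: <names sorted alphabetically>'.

Contributions: A=46, B=46, C=46, D=13
Pot levels (distinct totals of non-folded players): 13, 46
Layer 1-13: 13 each from A, B, C, D = 13*4 = 52 chips; eligible A, B, C, D
Layer 14-46: 33 each from A, B, C = 33*3 = 99 chips; eligible A, B, C

Pot 1: 52 chips, eligible: A, B, C, D
Pot 2: 99 chips, eligible: A, B, C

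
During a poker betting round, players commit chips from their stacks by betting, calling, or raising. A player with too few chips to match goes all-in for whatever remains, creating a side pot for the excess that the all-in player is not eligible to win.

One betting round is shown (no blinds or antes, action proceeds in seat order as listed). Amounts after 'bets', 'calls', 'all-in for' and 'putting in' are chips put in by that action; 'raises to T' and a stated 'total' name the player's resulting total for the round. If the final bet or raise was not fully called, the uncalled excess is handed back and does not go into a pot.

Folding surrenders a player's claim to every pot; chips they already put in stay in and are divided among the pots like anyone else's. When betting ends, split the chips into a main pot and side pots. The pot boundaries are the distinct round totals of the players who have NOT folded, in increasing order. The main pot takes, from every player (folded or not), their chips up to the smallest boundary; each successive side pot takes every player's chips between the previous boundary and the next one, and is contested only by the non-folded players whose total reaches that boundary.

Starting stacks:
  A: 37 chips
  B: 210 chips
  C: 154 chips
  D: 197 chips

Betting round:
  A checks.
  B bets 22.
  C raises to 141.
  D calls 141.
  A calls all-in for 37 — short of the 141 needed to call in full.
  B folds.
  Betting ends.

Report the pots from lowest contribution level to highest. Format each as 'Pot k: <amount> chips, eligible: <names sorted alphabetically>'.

Contributions: A=37, B=22, C=141, D=141
Folded: B
Pot levels (distinct totals of non-folded players): 37, 141
Layer 1-37: A 37 + B 22 + C 37 + D 37 = 133 chips; eligible A, C, D
Layer 38-141: 104 each from C, D = 104*2 = 208 chips; eligible C, D

Pot 1: 133 chips, eligible: A, C, D
Pot 2: 208 chips, eligible: C, D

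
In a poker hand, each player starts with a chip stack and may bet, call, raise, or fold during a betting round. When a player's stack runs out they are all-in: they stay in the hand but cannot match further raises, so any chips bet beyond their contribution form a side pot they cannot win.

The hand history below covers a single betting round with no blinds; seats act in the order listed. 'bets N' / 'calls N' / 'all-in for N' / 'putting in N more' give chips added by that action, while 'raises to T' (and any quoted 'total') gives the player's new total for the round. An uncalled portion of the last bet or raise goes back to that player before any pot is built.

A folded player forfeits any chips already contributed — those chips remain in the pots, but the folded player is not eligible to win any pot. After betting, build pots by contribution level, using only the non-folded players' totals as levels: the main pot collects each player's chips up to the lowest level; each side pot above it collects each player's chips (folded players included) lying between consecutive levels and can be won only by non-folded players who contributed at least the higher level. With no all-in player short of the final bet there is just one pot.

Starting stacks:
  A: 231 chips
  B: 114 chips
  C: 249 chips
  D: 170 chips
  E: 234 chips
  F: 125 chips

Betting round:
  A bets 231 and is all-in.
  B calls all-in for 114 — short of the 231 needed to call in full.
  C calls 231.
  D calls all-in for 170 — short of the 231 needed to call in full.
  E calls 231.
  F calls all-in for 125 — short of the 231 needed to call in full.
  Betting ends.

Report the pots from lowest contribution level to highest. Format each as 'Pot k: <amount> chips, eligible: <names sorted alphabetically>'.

Contributions: A=231, B=114, C=231, D=170, E=231, F=125
Pot levels (distinct totals of non-folded players): 114, 125, 170, 231
Layer 1-114: 114 each from A, B, C, D, E, F = 114*6 = 684 chips; eligible A, B, C, D, E, F
Layer 115-125: 11 each from A, C, D, E, F = 11*5 = 55 chips; eligible A, C, D, E, F
Layer 126-170: 45 each from A, C, D, E = 45*4 = 180 chips; eligible A, C, D, E
Layer 171-231: 61 each from A, C, E = 61*3 = 183 chips; eligible A, C, E

Pot 1: 684 chips, eligible: A, B, C, D, E, F
Pot 2: 55 chips, eligible: A, C, D, E, F
Pot 3: 180 chips, eligible: A, C, D, E
Pot 4: 183 chips, eligible: A, C, E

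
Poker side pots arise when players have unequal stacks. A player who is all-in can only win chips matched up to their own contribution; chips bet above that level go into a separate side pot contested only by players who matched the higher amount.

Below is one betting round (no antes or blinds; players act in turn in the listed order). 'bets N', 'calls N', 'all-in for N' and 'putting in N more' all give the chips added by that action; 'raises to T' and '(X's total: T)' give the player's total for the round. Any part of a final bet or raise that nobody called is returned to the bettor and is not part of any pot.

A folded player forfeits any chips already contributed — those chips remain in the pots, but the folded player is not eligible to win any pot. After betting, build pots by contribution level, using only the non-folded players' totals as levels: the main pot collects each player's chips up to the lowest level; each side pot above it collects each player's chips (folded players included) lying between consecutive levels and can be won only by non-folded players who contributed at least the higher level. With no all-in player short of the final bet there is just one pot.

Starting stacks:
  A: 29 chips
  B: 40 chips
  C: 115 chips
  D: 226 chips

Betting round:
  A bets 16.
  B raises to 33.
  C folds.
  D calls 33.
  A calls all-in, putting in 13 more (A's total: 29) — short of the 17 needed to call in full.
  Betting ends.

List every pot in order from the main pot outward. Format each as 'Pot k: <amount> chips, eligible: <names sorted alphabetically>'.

Pot 1: 87 chips, eligible: A, B, D
Pot 2: 8 chips, eligible: B, D

Derivation:
Contributions: A=29, B=33, D=33
Folded: C
Pot levels (distinct totals of non-folded players): 29, 33
Layer 1-29: 29 each from A, B, D = 29*3 = 87 chips; eligible A, B, D
Layer 30-33: 4 each from B, D = 4*2 = 8 chips; eligible B, D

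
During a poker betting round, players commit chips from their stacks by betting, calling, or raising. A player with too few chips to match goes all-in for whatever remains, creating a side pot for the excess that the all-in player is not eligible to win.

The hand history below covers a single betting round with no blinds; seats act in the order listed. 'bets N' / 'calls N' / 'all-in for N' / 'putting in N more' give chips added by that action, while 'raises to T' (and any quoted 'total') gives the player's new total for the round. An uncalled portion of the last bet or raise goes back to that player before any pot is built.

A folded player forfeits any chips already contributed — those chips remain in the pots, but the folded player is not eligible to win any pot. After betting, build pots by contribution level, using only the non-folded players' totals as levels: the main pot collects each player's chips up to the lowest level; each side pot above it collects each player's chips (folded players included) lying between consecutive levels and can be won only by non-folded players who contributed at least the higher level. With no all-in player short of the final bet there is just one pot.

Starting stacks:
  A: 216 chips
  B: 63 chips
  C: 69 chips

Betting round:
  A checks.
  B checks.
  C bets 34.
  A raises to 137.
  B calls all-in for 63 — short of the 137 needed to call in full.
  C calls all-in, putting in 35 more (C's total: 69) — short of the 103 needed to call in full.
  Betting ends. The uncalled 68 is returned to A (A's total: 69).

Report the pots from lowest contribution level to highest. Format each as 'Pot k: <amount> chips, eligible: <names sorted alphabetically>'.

Contributions (after 68 returned to A): A=69, B=63, C=69
Pot levels (distinct totals of non-folded players): 63, 69
Layer 1-63: 63 each from A, B, C = 63*3 = 189 chips; eligible A, B, C
Layer 64-69: 6 each from A, C = 6*2 = 12 chips; eligible A, C

Pot 1: 189 chips, eligible: A, B, C
Pot 2: 12 chips, eligible: A, C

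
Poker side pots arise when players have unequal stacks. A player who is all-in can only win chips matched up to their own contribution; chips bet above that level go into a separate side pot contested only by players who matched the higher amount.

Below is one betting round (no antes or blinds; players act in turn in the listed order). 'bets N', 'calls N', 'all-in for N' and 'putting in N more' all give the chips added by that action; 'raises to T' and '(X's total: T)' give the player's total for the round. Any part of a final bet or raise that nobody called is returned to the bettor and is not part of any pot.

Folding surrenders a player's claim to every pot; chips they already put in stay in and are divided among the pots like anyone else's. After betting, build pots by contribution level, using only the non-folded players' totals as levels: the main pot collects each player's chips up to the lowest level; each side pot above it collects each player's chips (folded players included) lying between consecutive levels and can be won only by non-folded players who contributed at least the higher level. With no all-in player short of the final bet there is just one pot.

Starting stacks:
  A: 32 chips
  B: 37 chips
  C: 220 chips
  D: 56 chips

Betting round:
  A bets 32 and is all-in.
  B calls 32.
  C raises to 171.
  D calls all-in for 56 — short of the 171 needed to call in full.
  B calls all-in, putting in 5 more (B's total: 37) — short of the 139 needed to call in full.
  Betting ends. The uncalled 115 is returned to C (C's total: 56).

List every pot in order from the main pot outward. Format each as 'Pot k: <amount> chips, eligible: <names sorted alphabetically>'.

Contributions (after 115 returned to C): A=32, B=37, C=56, D=56
Pot levels (distinct totals of non-folded players): 32, 37, 56
Layer 1-32: 32 each from A, B, C, D = 32*4 = 128 chips; eligible A, B, C, D
Layer 33-37: 5 each from B, C, D = 5*3 = 15 chips; eligible B, C, D
Layer 38-56: 19 each from C, D = 19*2 = 38 chips; eligible C, D

Pot 1: 128 chips, eligible: A, B, C, D
Pot 2: 15 chips, eligible: B, C, D
Pot 3: 38 chips, eligible: C, D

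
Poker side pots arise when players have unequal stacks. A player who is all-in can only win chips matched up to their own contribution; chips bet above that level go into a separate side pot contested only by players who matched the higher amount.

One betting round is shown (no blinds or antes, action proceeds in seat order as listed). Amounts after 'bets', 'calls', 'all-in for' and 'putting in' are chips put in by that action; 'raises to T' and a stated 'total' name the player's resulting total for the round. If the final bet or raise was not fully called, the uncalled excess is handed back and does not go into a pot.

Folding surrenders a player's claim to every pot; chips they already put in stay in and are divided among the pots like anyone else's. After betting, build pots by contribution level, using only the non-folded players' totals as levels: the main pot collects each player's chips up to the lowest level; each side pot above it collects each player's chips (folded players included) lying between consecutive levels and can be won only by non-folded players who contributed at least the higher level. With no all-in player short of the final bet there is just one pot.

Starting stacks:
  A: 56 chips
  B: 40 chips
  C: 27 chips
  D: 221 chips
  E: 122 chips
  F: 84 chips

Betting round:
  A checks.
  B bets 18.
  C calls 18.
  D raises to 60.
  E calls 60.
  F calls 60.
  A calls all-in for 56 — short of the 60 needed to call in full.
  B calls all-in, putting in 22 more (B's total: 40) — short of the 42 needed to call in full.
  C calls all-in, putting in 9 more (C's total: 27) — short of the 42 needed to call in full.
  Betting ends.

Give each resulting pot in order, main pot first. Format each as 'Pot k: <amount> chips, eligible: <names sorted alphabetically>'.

Contributions: A=56, B=40, C=27, D=60, E=60, F=60
Pot levels (distinct totals of non-folded players): 27, 40, 56, 60
Layer 1-27: 27 each from A, B, C, D, E, F = 27*6 = 162 chips; eligible A, B, C, D, E, F
Layer 28-40: 13 each from A, B, D, E, F = 13*5 = 65 chips; eligible A, B, D, E, F
Layer 41-56: 16 each from A, D, E, F = 16*4 = 64 chips; eligible A, D, E, F
Layer 57-60: 4 each from D, E, F = 4*3 = 12 chips; eligible D, E, F

Pot 1: 162 chips, eligible: A, B, C, D, E, F
Pot 2: 65 chips, eligible: A, B, D, E, F
Pot 3: 64 chips, eligible: A, D, E, F
Pot 4: 12 chips, eligible: D, E, F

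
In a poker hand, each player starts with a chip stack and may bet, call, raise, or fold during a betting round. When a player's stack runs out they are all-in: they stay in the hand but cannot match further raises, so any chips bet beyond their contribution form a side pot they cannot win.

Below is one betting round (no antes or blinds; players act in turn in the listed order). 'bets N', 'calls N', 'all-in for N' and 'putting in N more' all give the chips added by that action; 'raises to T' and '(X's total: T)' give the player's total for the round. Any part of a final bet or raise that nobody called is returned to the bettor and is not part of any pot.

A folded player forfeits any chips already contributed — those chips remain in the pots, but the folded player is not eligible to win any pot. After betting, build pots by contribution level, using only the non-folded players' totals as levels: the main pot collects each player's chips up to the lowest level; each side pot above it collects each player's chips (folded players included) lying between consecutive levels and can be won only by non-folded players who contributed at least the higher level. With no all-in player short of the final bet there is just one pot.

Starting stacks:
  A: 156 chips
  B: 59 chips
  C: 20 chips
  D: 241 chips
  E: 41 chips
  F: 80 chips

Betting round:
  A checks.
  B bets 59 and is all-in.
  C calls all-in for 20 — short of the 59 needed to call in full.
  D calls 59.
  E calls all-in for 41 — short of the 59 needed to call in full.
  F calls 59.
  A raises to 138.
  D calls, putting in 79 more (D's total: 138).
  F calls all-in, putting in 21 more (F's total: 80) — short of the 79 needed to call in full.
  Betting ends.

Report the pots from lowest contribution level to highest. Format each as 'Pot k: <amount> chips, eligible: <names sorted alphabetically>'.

Pot 1: 120 chips, eligible: A, B, C, D, E, F
Pot 2: 105 chips, eligible: A, B, D, E, F
Pot 3: 72 chips, eligible: A, B, D, F
Pot 4: 63 chips, eligible: A, D, F
Pot 5: 116 chips, eligible: A, D

Derivation:
Contributions: A=138, B=59, C=20, D=138, E=41, F=80
Pot levels (distinct totals of non-folded players): 20, 41, 59, 80, 138
Layer 1-20: 20 each from A, B, C, D, E, F = 20*6 = 120 chips; eligible A, B, C, D, E, F
Layer 21-41: 21 each from A, B, D, E, F = 21*5 = 105 chips; eligible A, B, D, E, F
Layer 42-59: 18 each from A, B, D, F = 18*4 = 72 chips; eligible A, B, D, F
Layer 60-80: 21 each from A, D, F = 21*3 = 63 chips; eligible A, D, F
Layer 81-138: 58 each from A, D = 58*2 = 116 chips; eligible A, D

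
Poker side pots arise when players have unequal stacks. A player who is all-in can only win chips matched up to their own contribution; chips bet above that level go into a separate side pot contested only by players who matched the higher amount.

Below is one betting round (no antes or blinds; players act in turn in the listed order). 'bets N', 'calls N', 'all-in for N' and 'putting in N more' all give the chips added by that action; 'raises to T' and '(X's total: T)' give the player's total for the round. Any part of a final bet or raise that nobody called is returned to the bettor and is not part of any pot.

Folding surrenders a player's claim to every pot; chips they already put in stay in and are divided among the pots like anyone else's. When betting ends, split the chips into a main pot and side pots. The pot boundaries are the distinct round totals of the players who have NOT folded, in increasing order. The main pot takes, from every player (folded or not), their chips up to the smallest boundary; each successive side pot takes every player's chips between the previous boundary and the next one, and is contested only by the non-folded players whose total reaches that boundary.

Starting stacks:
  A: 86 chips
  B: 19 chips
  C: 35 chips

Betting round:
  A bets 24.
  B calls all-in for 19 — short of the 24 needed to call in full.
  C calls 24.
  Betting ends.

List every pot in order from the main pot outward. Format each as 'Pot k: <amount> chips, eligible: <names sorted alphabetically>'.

Pot 1: 57 chips, eligible: A, B, C
Pot 2: 10 chips, eligible: A, C

Derivation:
Contributions: A=24, B=19, C=24
Pot levels (distinct totals of non-folded players): 19, 24
Layer 1-19: 19 each from A, B, C = 19*3 = 57 chips; eligible A, B, C
Layer 20-24: 5 each from A, C = 5*2 = 10 chips; eligible A, C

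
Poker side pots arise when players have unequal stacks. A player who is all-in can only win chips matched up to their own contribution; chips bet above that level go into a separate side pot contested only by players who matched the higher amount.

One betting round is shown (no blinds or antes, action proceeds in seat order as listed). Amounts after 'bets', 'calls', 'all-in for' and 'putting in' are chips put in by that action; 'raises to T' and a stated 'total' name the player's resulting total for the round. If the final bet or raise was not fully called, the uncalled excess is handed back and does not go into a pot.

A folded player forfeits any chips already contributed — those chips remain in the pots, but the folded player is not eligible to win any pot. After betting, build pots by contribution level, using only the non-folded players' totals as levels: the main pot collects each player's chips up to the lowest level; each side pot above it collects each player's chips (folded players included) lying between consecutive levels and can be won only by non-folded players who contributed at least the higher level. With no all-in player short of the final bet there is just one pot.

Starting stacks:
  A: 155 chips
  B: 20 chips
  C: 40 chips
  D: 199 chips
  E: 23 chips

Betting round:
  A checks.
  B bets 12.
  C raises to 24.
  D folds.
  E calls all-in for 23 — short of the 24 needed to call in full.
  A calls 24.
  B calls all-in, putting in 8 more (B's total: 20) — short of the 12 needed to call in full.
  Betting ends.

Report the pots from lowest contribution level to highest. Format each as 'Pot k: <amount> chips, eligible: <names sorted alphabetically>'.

Pot 1: 80 chips, eligible: A, B, C, E
Pot 2: 9 chips, eligible: A, C, E
Pot 3: 2 chips, eligible: A, C

Derivation:
Contributions: A=24, B=20, C=24, E=23
Folded: D
Pot levels (distinct totals of non-folded players): 20, 23, 24
Layer 1-20: 20 each from A, B, C, E = 20*4 = 80 chips; eligible A, B, C, E
Layer 21-23: 3 each from A, C, E = 3*3 = 9 chips; eligible A, C, E
Layer 24-24: 1 each from A, C = 1*2 = 2 chips; eligible A, C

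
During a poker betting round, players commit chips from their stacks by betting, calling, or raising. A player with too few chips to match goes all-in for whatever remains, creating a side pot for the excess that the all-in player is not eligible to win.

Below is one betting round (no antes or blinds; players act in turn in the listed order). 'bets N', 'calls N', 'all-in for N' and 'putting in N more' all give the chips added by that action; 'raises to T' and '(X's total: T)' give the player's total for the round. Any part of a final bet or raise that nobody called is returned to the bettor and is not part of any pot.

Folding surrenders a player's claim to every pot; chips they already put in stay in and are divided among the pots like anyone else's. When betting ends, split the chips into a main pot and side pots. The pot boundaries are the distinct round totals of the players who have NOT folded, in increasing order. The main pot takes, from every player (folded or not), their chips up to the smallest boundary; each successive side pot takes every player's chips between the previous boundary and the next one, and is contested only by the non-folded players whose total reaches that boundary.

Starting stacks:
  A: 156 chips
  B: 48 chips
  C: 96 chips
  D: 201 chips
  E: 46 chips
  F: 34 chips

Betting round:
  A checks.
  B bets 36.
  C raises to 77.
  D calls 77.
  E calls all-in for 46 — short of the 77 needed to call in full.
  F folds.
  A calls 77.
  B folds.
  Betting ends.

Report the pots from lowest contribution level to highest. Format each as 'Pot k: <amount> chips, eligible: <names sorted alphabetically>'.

Pot 1: 220 chips, eligible: A, C, D, E
Pot 2: 93 chips, eligible: A, C, D

Derivation:
Contributions: A=77, B=36, C=77, D=77, E=46
Folded: B, F
Pot levels (distinct totals of non-folded players): 46, 77
Layer 1-46: A 46 + B 36 + C 46 + D 46 + E 46 = 220 chips; eligible A, C, D, E
Layer 47-77: 31 each from A, C, D = 31*3 = 93 chips; eligible A, C, D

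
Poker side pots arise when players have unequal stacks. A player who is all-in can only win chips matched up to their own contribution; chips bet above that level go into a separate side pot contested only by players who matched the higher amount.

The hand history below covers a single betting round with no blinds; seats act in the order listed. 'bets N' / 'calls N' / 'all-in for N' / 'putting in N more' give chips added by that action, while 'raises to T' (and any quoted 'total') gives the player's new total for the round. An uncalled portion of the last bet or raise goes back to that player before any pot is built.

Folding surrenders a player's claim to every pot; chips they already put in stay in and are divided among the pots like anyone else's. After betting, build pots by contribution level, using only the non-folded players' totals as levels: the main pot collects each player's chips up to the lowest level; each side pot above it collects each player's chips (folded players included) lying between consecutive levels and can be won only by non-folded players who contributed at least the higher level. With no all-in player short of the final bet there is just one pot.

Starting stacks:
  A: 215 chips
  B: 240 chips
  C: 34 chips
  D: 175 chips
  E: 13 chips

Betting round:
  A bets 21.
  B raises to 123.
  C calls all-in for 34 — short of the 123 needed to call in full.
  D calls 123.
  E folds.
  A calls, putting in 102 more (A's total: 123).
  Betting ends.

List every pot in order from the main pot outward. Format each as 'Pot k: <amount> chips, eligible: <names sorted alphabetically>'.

Pot 1: 136 chips, eligible: A, B, C, D
Pot 2: 267 chips, eligible: A, B, D

Derivation:
Contributions: A=123, B=123, C=34, D=123
Folded: E
Pot levels (distinct totals of non-folded players): 34, 123
Layer 1-34: 34 each from A, B, C, D = 34*4 = 136 chips; eligible A, B, C, D
Layer 35-123: 89 each from A, B, D = 89*3 = 267 chips; eligible A, B, D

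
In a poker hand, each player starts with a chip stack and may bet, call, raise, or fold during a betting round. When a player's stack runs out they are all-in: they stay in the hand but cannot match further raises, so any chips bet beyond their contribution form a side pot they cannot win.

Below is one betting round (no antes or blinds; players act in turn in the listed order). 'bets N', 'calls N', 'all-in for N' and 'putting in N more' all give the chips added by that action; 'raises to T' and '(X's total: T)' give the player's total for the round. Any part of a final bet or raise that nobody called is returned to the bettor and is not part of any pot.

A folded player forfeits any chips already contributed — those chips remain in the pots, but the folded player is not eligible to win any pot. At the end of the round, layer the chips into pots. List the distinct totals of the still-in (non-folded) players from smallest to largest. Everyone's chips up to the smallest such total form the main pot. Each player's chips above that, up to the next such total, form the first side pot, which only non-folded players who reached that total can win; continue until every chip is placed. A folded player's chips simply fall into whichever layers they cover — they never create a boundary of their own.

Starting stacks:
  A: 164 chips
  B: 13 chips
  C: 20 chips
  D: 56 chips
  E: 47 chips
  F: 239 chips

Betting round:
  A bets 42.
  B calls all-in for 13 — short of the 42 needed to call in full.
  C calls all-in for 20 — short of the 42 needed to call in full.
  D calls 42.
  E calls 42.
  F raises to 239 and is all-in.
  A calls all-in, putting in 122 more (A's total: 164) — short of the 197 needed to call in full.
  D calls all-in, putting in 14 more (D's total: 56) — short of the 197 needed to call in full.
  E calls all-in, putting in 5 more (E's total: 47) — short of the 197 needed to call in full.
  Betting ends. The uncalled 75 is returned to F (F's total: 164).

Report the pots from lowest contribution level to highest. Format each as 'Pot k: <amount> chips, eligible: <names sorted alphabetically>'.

Pot 1: 78 chips, eligible: A, B, C, D, E, F
Pot 2: 35 chips, eligible: A, C, D, E, F
Pot 3: 108 chips, eligible: A, D, E, F
Pot 4: 27 chips, eligible: A, D, F
Pot 5: 216 chips, eligible: A, F

Derivation:
Contributions (after 75 returned to F): A=164, B=13, C=20, D=56, E=47, F=164
Pot levels (distinct totals of non-folded players): 13, 20, 47, 56, 164
Layer 1-13: 13 each from A, B, C, D, E, F = 13*6 = 78 chips; eligible A, B, C, D, E, F
Layer 14-20: 7 each from A, C, D, E, F = 7*5 = 35 chips; eligible A, C, D, E, F
Layer 21-47: 27 each from A, D, E, F = 27*4 = 108 chips; eligible A, D, E, F
Layer 48-56: 9 each from A, D, F = 9*3 = 27 chips; eligible A, D, F
Layer 57-164: 108 each from A, F = 108*2 = 216 chips; eligible A, F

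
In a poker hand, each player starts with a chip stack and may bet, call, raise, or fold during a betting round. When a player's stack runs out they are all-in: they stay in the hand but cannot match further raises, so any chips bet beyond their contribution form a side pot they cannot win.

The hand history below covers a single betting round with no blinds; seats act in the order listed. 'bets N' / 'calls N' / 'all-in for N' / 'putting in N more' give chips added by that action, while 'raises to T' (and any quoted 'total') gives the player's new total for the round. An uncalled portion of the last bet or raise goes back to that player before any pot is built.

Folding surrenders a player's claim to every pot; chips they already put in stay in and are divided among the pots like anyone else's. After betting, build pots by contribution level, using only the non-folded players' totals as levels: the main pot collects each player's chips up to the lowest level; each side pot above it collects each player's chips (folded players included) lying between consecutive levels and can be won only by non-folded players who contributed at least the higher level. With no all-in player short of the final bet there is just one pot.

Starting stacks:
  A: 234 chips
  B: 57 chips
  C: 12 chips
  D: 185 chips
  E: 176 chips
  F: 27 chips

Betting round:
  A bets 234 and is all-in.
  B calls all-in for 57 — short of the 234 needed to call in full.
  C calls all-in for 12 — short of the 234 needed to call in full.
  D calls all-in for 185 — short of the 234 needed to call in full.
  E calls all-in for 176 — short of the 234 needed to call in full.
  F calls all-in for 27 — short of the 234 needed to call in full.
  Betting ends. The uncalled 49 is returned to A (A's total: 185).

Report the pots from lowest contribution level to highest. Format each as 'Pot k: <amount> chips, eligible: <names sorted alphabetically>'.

Contributions (after 49 returned to A): A=185, B=57, C=12, D=185, E=176, F=27
Pot levels (distinct totals of non-folded players): 12, 27, 57, 176, 185
Layer 1-12: 12 each from A, B, C, D, E, F = 12*6 = 72 chips; eligible A, B, C, D, E, F
Layer 13-27: 15 each from A, B, D, E, F = 15*5 = 75 chips; eligible A, B, D, E, F
Layer 28-57: 30 each from A, B, D, E = 30*4 = 120 chips; eligible A, B, D, E
Layer 58-176: 119 each from A, D, E = 119*3 = 357 chips; eligible A, D, E
Layer 177-185: 9 each from A, D = 9*2 = 18 chips; eligible A, D

Pot 1: 72 chips, eligible: A, B, C, D, E, F
Pot 2: 75 chips, eligible: A, B, D, E, F
Pot 3: 120 chips, eligible: A, B, D, E
Pot 4: 357 chips, eligible: A, D, E
Pot 5: 18 chips, eligible: A, D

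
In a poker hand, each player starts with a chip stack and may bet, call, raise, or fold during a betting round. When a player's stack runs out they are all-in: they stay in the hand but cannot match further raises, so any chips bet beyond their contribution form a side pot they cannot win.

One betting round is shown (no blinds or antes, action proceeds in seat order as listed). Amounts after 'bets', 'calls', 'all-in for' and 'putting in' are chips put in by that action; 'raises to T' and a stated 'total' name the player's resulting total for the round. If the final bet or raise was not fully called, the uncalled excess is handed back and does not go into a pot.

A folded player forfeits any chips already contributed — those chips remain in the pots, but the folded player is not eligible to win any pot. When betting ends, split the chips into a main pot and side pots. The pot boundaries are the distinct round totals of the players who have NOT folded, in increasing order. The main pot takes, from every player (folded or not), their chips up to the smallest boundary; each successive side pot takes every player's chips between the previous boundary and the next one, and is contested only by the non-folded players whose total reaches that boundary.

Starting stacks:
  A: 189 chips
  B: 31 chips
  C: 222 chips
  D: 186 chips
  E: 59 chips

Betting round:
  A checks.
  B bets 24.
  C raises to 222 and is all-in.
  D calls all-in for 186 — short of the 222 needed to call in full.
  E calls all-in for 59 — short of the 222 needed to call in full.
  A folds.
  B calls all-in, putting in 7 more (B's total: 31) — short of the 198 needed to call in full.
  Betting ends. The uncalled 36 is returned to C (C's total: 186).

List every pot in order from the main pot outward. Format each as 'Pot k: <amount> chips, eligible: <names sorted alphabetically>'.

Contributions (after 36 returned to C): B=31, C=186, D=186, E=59
Folded: A
Pot levels (distinct totals of non-folded players): 31, 59, 186
Layer 1-31: 31 each from B, C, D, E = 31*4 = 124 chips; eligible B, C, D, E
Layer 32-59: 28 each from C, D, E = 28*3 = 84 chips; eligible C, D, E
Layer 60-186: 127 each from C, D = 127*2 = 254 chips; eligible C, D

Pot 1: 124 chips, eligible: B, C, D, E
Pot 2: 84 chips, eligible: C, D, E
Pot 3: 254 chips, eligible: C, D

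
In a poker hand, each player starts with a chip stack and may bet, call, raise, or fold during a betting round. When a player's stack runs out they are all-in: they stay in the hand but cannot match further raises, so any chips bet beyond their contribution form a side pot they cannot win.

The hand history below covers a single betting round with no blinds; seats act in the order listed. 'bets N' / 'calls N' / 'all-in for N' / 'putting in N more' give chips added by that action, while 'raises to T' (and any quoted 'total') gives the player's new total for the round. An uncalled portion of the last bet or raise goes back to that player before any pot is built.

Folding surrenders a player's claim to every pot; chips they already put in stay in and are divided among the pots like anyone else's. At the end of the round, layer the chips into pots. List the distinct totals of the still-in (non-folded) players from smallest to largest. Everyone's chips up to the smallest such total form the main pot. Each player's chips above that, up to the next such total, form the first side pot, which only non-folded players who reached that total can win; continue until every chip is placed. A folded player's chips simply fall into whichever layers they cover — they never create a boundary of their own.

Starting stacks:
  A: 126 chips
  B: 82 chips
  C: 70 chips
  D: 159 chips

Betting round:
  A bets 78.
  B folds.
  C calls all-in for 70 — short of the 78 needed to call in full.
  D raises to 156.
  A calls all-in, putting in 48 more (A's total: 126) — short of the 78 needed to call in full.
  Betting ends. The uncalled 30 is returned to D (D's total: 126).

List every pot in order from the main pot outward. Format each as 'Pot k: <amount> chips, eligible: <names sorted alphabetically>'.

Contributions (after 30 returned to D): A=126, C=70, D=126
Folded: B
Pot levels (distinct totals of non-folded players): 70, 126
Layer 1-70: 70 each from A, C, D = 70*3 = 210 chips; eligible A, C, D
Layer 71-126: 56 each from A, D = 56*2 = 112 chips; eligible A, D

Pot 1: 210 chips, eligible: A, C, D
Pot 2: 112 chips, eligible: A, D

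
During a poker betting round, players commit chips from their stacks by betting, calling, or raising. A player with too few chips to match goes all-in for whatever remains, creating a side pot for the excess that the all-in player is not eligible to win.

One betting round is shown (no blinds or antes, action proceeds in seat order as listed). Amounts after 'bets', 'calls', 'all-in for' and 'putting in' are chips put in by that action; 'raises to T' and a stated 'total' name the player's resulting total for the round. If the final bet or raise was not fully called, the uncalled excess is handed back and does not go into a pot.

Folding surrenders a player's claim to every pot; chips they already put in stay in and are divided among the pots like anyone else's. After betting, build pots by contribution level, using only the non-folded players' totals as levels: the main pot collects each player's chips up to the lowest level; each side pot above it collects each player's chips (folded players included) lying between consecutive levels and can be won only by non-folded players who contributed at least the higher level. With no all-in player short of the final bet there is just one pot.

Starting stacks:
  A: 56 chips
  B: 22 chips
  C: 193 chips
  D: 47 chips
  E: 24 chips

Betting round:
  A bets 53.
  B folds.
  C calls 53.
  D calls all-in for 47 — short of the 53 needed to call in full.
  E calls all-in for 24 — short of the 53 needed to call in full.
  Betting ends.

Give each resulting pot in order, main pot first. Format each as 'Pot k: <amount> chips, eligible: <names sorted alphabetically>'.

Pot 1: 96 chips, eligible: A, C, D, E
Pot 2: 69 chips, eligible: A, C, D
Pot 3: 12 chips, eligible: A, C

Derivation:
Contributions: A=53, C=53, D=47, E=24
Folded: B
Pot levels (distinct totals of non-folded players): 24, 47, 53
Layer 1-24: 24 each from A, C, D, E = 24*4 = 96 chips; eligible A, C, D, E
Layer 25-47: 23 each from A, C, D = 23*3 = 69 chips; eligible A, C, D
Layer 48-53: 6 each from A, C = 6*2 = 12 chips; eligible A, C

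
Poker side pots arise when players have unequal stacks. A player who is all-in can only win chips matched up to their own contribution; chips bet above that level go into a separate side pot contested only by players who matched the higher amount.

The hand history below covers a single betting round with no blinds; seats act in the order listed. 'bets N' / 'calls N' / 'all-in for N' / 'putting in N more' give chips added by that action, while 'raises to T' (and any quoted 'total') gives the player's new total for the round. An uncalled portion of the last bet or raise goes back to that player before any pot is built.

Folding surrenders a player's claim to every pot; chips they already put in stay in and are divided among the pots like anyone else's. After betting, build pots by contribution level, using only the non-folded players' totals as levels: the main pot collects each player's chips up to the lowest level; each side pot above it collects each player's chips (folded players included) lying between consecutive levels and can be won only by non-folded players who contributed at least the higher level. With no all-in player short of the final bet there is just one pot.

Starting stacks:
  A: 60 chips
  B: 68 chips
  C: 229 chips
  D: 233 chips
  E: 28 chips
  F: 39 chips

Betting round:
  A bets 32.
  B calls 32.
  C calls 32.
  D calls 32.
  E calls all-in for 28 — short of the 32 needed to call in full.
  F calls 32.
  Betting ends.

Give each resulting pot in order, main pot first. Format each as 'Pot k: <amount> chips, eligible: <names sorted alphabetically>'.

Contributions: A=32, B=32, C=32, D=32, E=28, F=32
Pot levels (distinct totals of non-folded players): 28, 32
Layer 1-28: 28 each from A, B, C, D, E, F = 28*6 = 168 chips; eligible A, B, C, D, E, F
Layer 29-32: 4 each from A, B, C, D, F = 4*5 = 20 chips; eligible A, B, C, D, F

Pot 1: 168 chips, eligible: A, B, C, D, E, F
Pot 2: 20 chips, eligible: A, B, C, D, F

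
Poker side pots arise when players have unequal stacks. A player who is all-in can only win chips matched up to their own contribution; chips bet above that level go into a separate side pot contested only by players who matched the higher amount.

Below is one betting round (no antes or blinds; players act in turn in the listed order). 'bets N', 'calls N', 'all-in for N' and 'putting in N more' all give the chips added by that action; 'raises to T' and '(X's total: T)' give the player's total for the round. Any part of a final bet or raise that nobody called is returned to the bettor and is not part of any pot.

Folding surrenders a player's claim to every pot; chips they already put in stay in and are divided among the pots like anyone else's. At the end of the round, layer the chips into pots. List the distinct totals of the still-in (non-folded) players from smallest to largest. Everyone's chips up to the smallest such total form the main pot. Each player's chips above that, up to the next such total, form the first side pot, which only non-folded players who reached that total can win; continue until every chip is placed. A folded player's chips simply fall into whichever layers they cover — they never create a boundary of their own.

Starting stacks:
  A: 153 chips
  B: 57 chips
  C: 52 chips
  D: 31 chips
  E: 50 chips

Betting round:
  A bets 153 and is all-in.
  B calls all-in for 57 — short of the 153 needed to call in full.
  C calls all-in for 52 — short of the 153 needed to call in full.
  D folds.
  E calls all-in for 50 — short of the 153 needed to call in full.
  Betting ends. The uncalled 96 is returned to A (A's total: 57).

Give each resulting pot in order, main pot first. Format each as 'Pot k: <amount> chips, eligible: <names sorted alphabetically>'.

Contributions (after 96 returned to A): A=57, B=57, C=52, E=50
Folded: D
Pot levels (distinct totals of non-folded players): 50, 52, 57
Layer 1-50: 50 each from A, B, C, E = 50*4 = 200 chips; eligible A, B, C, E
Layer 51-52: 2 each from A, B, C = 2*3 = 6 chips; eligible A, B, C
Layer 53-57: 5 each from A, B = 5*2 = 10 chips; eligible A, B

Pot 1: 200 chips, eligible: A, B, C, E
Pot 2: 6 chips, eligible: A, B, C
Pot 3: 10 chips, eligible: A, B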